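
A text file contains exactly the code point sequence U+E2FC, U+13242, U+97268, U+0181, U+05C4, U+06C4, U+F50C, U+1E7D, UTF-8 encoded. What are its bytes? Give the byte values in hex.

U+E2FC: 3-byte form → EE 8B BC.
U+13242: 4-byte form → F0 93 89 82.
U+97268: 4-byte form → F2 97 89 A8.
U+0181: 2-byte form → C6 81.
U+05C4: 2-byte form → D7 84.
U+06C4: 2-byte form → DB 84.
U+F50C: 3-byte form → EF 94 8C.
U+1E7D: 3-byte form → E1 B9 BD.
Concatenated (23 bytes): EE 8B BC F0 93 89 82 F2 97 89 A8 C6 81 D7 84 DB 84 EF 94 8C E1 B9 BD.

EE 8B BC F0 93 89 82 F2 97 89 A8 C6 81 D7 84 DB 84 EF 94 8C E1 B9 BD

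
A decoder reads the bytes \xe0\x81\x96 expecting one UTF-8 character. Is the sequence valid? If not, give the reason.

Leading byte 0xE0 = 11100000 → 3-byte form.
Continuation bytes all match 10xxxxxx. Payload decodes to 0x56.
But 0x56 < 0x800, the minimum for a 3-byte sequence — this is an overlong encoding.

invalid (overlong encoding)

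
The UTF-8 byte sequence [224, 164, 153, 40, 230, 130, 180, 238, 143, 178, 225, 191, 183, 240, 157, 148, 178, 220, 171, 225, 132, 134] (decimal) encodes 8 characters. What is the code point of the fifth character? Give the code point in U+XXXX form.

U+1FF7

Offset 0: leading byte 0xE0 = 11100000 → 3-byte char #1 = E0 A4 99.
Offset 3: leading byte 0x28 = 00101000 → 1-byte char #2 = 28.
Offset 4: leading byte 0xE6 = 11100110 → 3-byte char #3 = E6 82 B4.
Offset 7: leading byte 0xEE = 11101110 → 3-byte char #4 = EE 8F B2.
Offset 10: leading byte 0xE1 = 11100001 → 3-byte char #5 = E1 BF B7.
Leading byte 0xE1 = 11100001 matches 1110xxxx → 3-byte sequence.
Byte 1: 0xE1 = 11100001, payload 0001 (4 bits).
Byte 2: 0xBF = 10111111 (10xxxxxx ✓), payload 111111.
Byte 3: 0xB7 = 10110111 (10xxxxxx ✓), payload 110111.
Concatenate: 0001111111110111 = 0x1FF7 (16 bits → U+1FF7).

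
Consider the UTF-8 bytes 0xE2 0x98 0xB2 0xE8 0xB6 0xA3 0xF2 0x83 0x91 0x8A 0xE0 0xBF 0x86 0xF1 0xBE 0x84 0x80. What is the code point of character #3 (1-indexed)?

Offset 0: leading byte 0xE2 = 11100010 → 3-byte char #1 = E2 98 B2.
Offset 3: leading byte 0xE8 = 11101000 → 3-byte char #2 = E8 B6 A3.
Offset 6: leading byte 0xF2 = 11110010 → 4-byte char #3 = F2 83 91 8A.
Leading byte 0xF2 = 11110010 matches 11110xxx → 4-byte sequence.
Byte 1: 0xF2 = 11110010, payload 010 (3 bits).
Byte 2: 0x83 = 10000011 (10xxxxxx ✓), payload 000011.
Byte 3: 0x91 = 10010001 (10xxxxxx ✓), payload 010001.
Byte 4: 0x8A = 10001010 (10xxxxxx ✓), payload 001010.
Concatenate: 010000011010001001010 = 0x8344A (21 bits → U+8344A).

U+8344A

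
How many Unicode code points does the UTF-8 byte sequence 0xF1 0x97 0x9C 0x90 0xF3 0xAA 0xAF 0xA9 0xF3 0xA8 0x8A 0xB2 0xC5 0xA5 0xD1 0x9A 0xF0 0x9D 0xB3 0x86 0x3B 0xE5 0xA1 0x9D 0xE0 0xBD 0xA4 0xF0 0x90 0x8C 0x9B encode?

10

Byte at offset 0: 0xF1 = 11110001 → 4-byte char (#1). Advance 4.
Byte at offset 4: 0xF3 = 11110011 → 4-byte char (#2). Advance 4.
Byte at offset 8: 0xF3 = 11110011 → 4-byte char (#3). Advance 4.
Byte at offset 12: 0xC5 = 11000101 → 2-byte char (#4). Advance 2.
Byte at offset 14: 0xD1 = 11010001 → 2-byte char (#5). Advance 2.
Byte at offset 16: 0xF0 = 11110000 → 4-byte char (#6). Advance 4.
Byte at offset 20: 0x3B = 00111011 → 1-byte char (#7). Advance 1.
Byte at offset 21: 0xE5 = 11100101 → 3-byte char (#8). Advance 3.
Byte at offset 24: 0xE0 = 11100000 → 3-byte char (#9). Advance 3.
Byte at offset 27: 0xF0 = 11110000 → 4-byte char (#10). Advance 4.
Reached end at offset 31 after 10 code points.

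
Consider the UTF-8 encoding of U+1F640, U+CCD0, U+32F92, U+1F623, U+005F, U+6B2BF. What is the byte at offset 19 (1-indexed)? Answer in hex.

1-indexed offset 19 is 0-indexed offset 18.
U+1F640 → 4-byte form F0 9F 99 80 at offsets 0–3.
U+CCD0 → 3-byte form EC B3 90 at offsets 4–6.
U+32F92 → 4-byte form F0 B2 BE 92 at offsets 7–10.
U+1F623 → 4-byte form F0 9F 98 A3 at offsets 11–14.
U+005F → 1-byte form 5F at offsets 15–15.
U+6B2BF → 4-byte form F1 AB 8A BF at offsets 16–19.
Offset 18 falls in char 6's range; it's byte 3 of F1 AB 8A BF = 0x8A.

0x8A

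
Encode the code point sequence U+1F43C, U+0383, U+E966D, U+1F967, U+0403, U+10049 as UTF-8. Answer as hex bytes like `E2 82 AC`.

U+1F43C: 4-byte form → F0 9F 90 BC.
U+0383: 2-byte form → CE 83.
U+E966D: 4-byte form → F3 A9 99 AD.
U+1F967: 4-byte form → F0 9F A5 A7.
U+0403: 2-byte form → D0 83.
U+10049: 4-byte form → F0 90 81 89.
Concatenated (20 bytes): F0 9F 90 BC CE 83 F3 A9 99 AD F0 9F A5 A7 D0 83 F0 90 81 89.

F0 9F 90 BC CE 83 F3 A9 99 AD F0 9F A5 A7 D0 83 F0 90 81 89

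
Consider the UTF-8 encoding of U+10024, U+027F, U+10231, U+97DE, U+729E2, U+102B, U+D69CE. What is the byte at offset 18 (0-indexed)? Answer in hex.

U+10024 → 4-byte form F0 90 80 A4 at offsets 0–3.
U+027F → 2-byte form C9 BF at offsets 4–5.
U+10231 → 4-byte form F0 90 88 B1 at offsets 6–9.
U+97DE → 3-byte form E9 9F 9E at offsets 10–12.
U+729E2 → 4-byte form F1 B2 A7 A2 at offsets 13–16.
U+102B → 3-byte form E1 80 AB at offsets 17–19.
Offset 18 falls in char 6's range; it's byte 2 of E1 80 AB = 0x80.

0x80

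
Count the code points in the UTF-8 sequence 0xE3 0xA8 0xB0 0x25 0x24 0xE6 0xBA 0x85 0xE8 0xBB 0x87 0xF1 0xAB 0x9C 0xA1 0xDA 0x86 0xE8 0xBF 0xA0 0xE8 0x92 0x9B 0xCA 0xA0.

Byte at offset 0: 0xE3 = 11100011 → 3-byte char (#1). Advance 3.
Byte at offset 3: 0x25 = 00100101 → 1-byte char (#2). Advance 1.
Byte at offset 4: 0x24 = 00100100 → 1-byte char (#3). Advance 1.
Byte at offset 5: 0xE6 = 11100110 → 3-byte char (#4). Advance 3.
Byte at offset 8: 0xE8 = 11101000 → 3-byte char (#5). Advance 3.
Byte at offset 11: 0xF1 = 11110001 → 4-byte char (#6). Advance 4.
Byte at offset 15: 0xDA = 11011010 → 2-byte char (#7). Advance 2.
Byte at offset 17: 0xE8 = 11101000 → 3-byte char (#8). Advance 3.
Byte at offset 20: 0xE8 = 11101000 → 3-byte char (#9). Advance 3.
Byte at offset 23: 0xCA = 11001010 → 2-byte char (#10). Advance 2.
Reached end at offset 25 after 10 code points.

10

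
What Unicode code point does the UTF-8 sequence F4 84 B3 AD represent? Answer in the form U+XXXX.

U+104CED

Leading byte 0xF4 = 11110100 matches 11110xxx → 4-byte sequence.
Byte 1: 0xF4 = 11110100, payload 100 (3 bits).
Byte 2: 0x84 = 10000100 (10xxxxxx ✓), payload 000100.
Byte 3: 0xB3 = 10110011 (10xxxxxx ✓), payload 110011.
Byte 4: 0xAD = 10101101 (10xxxxxx ✓), payload 101101.
Concatenate: 100000100110011101101 = 0x104CED (21 bits → U+104CED).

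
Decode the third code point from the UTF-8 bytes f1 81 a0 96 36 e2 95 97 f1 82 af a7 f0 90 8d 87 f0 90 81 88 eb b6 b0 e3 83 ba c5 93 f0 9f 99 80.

Offset 0: leading byte 0xF1 = 11110001 → 4-byte char #1 = F1 81 A0 96.
Offset 4: leading byte 0x36 = 00110110 → 1-byte char #2 = 36.
Offset 5: leading byte 0xE2 = 11100010 → 3-byte char #3 = E2 95 97.
Leading byte 0xE2 = 11100010 matches 1110xxxx → 3-byte sequence.
Byte 1: 0xE2 = 11100010, payload 0010 (4 bits).
Byte 2: 0x95 = 10010101 (10xxxxxx ✓), payload 010101.
Byte 3: 0x97 = 10010111 (10xxxxxx ✓), payload 010111.
Concatenate: 0010010101010111 = 0x2557 (16 bits → U+2557).

U+2557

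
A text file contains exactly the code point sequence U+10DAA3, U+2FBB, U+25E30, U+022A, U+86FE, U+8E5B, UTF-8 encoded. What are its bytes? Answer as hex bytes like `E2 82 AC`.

U+10DAA3: 4-byte form → F4 8D AA A3.
U+2FBB: 3-byte form → E2 BE BB.
U+25E30: 4-byte form → F0 A5 B8 B0.
U+022A: 2-byte form → C8 AA.
U+86FE: 3-byte form → E8 9B BE.
U+8E5B: 3-byte form → E8 B9 9B.
Concatenated (19 bytes): F4 8D AA A3 E2 BE BB F0 A5 B8 B0 C8 AA E8 9B BE E8 B9 9B.

F4 8D AA A3 E2 BE BB F0 A5 B8 B0 C8 AA E8 9B BE E8 B9 9B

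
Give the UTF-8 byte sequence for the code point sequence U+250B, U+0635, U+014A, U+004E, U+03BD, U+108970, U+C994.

E2 94 8B D8 B5 C5 8A 4E CE BD F4 88 A5 B0 EC A6 94

U+250B: 3-byte form → E2 94 8B.
U+0635: 2-byte form → D8 B5.
U+014A: 2-byte form → C5 8A.
U+004E: 1-byte form → 4E.
U+03BD: 2-byte form → CE BD.
U+108970: 4-byte form → F4 88 A5 B0.
U+C994: 3-byte form → EC A6 94.
Concatenated (17 bytes): E2 94 8B D8 B5 C5 8A 4E CE BD F4 88 A5 B0 EC A6 94.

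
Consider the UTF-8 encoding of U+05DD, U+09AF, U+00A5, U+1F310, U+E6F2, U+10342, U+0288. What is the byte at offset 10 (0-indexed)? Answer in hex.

U+05DD → 2-byte form D7 9D at offsets 0–1.
U+09AF → 3-byte form E0 A6 AF at offsets 2–4.
U+00A5 → 2-byte form C2 A5 at offsets 5–6.
U+1F310 → 4-byte form F0 9F 8C 90 at offsets 7–10.
Offset 10 falls in char 4's range; it's byte 4 of F0 9F 8C 90 = 0x90.

0x90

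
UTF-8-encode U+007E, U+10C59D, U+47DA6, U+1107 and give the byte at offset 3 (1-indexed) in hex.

0x8C

1-indexed offset 3 is 0-indexed offset 2.
U+007E → 1-byte form 7E at offsets 0–0.
U+10C59D → 4-byte form F4 8C 96 9D at offsets 1–4.
Offset 2 falls in char 2's range; it's byte 2 of F4 8C 96 9D = 0x8C.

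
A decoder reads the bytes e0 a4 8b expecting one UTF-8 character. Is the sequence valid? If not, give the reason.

Leading byte 0xE0 = 11100000 → 3-byte form.
Continuation bytes 0xA4=10100100, 0x8B=10001011 all match 10xxxxxx.
Decoded value 0x90B is ≥ 0x800 (shortest form) and not a surrogate.

valid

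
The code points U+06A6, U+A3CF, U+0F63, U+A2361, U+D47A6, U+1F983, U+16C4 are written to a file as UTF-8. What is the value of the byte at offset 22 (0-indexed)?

0x84

U+06A6 → 2-byte form DA A6 at offsets 0–1.
U+A3CF → 3-byte form EA 8F 8F at offsets 2–4.
U+0F63 → 3-byte form E0 BD A3 at offsets 5–7.
U+A2361 → 4-byte form F2 A2 8D A1 at offsets 8–11.
U+D47A6 → 4-byte form F3 94 9E A6 at offsets 12–15.
U+1F983 → 4-byte form F0 9F A6 83 at offsets 16–19.
U+16C4 → 3-byte form E1 9B 84 at offsets 20–22.
Offset 22 falls in char 7's range; it's byte 3 of E1 9B 84 = 0x84.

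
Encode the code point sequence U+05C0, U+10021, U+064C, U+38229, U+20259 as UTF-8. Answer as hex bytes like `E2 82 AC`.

D7 80 F0 90 80 A1 D9 8C F0 B8 88 A9 F0 A0 89 99

U+05C0: 2-byte form → D7 80.
U+10021: 4-byte form → F0 90 80 A1.
U+064C: 2-byte form → D9 8C.
U+38229: 4-byte form → F0 B8 88 A9.
U+20259: 4-byte form → F0 A0 89 99.
Concatenated (16 bytes): D7 80 F0 90 80 A1 D9 8C F0 B8 88 A9 F0 A0 89 99.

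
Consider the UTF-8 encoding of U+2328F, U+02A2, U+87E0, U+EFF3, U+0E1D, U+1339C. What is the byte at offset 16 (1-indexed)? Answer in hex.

0xF0

1-indexed offset 16 is 0-indexed offset 15.
U+2328F → 4-byte form F0 A3 8A 8F at offsets 0–3.
U+02A2 → 2-byte form CA A2 at offsets 4–5.
U+87E0 → 3-byte form E8 9F A0 at offsets 6–8.
U+EFF3 → 3-byte form EE BF B3 at offsets 9–11.
U+0E1D → 3-byte form E0 B8 9D at offsets 12–14.
U+1339C → 4-byte form F0 93 8E 9C at offsets 15–18.
Offset 15 falls in char 6's range; it's byte 1 of F0 93 8E 9C = 0xF0.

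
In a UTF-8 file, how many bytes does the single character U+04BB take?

U+04BB = 0x4BB. UTF-8 uses 1 byte below 0x80, 2 below 0x800, 3 below 0x10000, 4 up to 0x10FFFF. 0x4BB is in U+0080–U+07FF → 2 bytes.

2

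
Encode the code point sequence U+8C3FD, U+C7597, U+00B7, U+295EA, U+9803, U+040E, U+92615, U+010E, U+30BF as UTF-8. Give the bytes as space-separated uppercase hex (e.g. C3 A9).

U+8C3FD: 4-byte form → F2 8C 8F BD.
U+C7597: 4-byte form → F3 87 96 97.
U+00B7: 2-byte form → C2 B7.
U+295EA: 4-byte form → F0 A9 97 AA.
U+9803: 3-byte form → E9 A0 83.
U+040E: 2-byte form → D0 8E.
U+92615: 4-byte form → F2 92 98 95.
U+010E: 2-byte form → C4 8E.
U+30BF: 3-byte form → E3 82 BF.
Concatenated (28 bytes): F2 8C 8F BD F3 87 96 97 C2 B7 F0 A9 97 AA E9 A0 83 D0 8E F2 92 98 95 C4 8E E3 82 BF.

F2 8C 8F BD F3 87 96 97 C2 B7 F0 A9 97 AA E9 A0 83 D0 8E F2 92 98 95 C4 8E E3 82 BF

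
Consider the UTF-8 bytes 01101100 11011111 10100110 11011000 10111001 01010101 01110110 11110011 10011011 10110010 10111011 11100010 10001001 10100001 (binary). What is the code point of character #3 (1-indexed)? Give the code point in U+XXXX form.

Offset 0: leading byte 0x6C = 01101100 → 1-byte char #1 = 6C.
Offset 1: leading byte 0xDF = 11011111 → 2-byte char #2 = DF A6.
Offset 3: leading byte 0xD8 = 11011000 → 2-byte char #3 = D8 B9.
Leading byte 0xD8 = 11011000 matches 110xxxxx → 2-byte sequence.
Byte 1: 0xD8 = 11011000, payload 11000 (5 bits).
Byte 2: 0xB9 = 10111001 (10xxxxxx ✓), payload 111001.
Concatenate: 11000111001 = 0x639 (11 bits → U+0639).

U+0639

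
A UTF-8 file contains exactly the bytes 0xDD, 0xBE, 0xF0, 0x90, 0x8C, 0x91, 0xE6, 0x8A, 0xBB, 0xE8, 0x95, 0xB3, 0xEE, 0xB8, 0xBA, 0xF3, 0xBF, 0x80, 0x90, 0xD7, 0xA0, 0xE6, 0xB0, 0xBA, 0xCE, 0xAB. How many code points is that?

Byte at offset 0: 0xDD = 11011101 → 2-byte char (#1). Advance 2.
Byte at offset 2: 0xF0 = 11110000 → 4-byte char (#2). Advance 4.
Byte at offset 6: 0xE6 = 11100110 → 3-byte char (#3). Advance 3.
Byte at offset 9: 0xE8 = 11101000 → 3-byte char (#4). Advance 3.
Byte at offset 12: 0xEE = 11101110 → 3-byte char (#5). Advance 3.
Byte at offset 15: 0xF3 = 11110011 → 4-byte char (#6). Advance 4.
Byte at offset 19: 0xD7 = 11010111 → 2-byte char (#7). Advance 2.
Byte at offset 21: 0xE6 = 11100110 → 3-byte char (#8). Advance 3.
Byte at offset 24: 0xCE = 11001110 → 2-byte char (#9). Advance 2.
Reached end at offset 26 after 9 code points.

9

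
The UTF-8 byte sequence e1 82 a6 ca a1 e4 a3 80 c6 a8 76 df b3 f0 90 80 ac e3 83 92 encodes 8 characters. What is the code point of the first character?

Offset 0: leading byte 0xE1 = 11100001 → 3-byte char #1 = E1 82 A6.
Leading byte 0xE1 = 11100001 matches 1110xxxx → 3-byte sequence.
Byte 1: 0xE1 = 11100001, payload 0001 (4 bits).
Byte 2: 0x82 = 10000010 (10xxxxxx ✓), payload 000010.
Byte 3: 0xA6 = 10100110 (10xxxxxx ✓), payload 100110.
Concatenate: 0001000010100110 = 0x10A6 (16 bits → U+10A6).

U+10A6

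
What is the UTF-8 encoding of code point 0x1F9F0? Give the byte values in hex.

F0 9F A7 B0

U+1F9F0 = 0x1F9F0 = 129520 decimal. In range U+10000–U+10FFFF → 4-byte form: 11110xxx 10xxxxxx 10xxxxxx 10xxxxxx.
Binary (21 bits): 000011111100111110000.
Split 3+6+6+6: 000 | 011111 | 100111 | 110000.
Byte 1: 11110000 = 0xF0.
Byte 2: 10011111 = 0x9F.
Byte 3: 10100111 = 0xA7.
Byte 4: 10110000 = 0xB0.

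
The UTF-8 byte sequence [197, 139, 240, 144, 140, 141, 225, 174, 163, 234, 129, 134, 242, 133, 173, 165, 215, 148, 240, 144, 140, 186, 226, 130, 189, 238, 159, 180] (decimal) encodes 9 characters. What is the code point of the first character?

U+014B

Offset 0: leading byte 0xC5 = 11000101 → 2-byte char #1 = C5 8B.
Leading byte 0xC5 = 11000101 matches 110xxxxx → 2-byte sequence.
Byte 1: 0xC5 = 11000101, payload 00101 (5 bits).
Byte 2: 0x8B = 10001011 (10xxxxxx ✓), payload 001011.
Concatenate: 00101001011 = 0x14B (11 bits → U+014B).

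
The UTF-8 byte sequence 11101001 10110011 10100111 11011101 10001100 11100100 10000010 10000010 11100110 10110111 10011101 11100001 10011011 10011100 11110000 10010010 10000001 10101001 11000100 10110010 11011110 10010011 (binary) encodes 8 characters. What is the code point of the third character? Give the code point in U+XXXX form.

Offset 0: leading byte 0xE9 = 11101001 → 3-byte char #1 = E9 B3 A7.
Offset 3: leading byte 0xDD = 11011101 → 2-byte char #2 = DD 8C.
Offset 5: leading byte 0xE4 = 11100100 → 3-byte char #3 = E4 82 82.
Leading byte 0xE4 = 11100100 matches 1110xxxx → 3-byte sequence.
Byte 1: 0xE4 = 11100100, payload 0100 (4 bits).
Byte 2: 0x82 = 10000010 (10xxxxxx ✓), payload 000010.
Byte 3: 0x82 = 10000010 (10xxxxxx ✓), payload 000010.
Concatenate: 0100000010000010 = 0x4082 (16 bits → U+4082).

U+4082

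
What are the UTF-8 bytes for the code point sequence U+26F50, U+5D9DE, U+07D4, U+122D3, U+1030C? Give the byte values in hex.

U+26F50: 4-byte form → F0 A6 BD 90.
U+5D9DE: 4-byte form → F1 9D A7 9E.
U+07D4: 2-byte form → DF 94.
U+122D3: 4-byte form → F0 92 8B 93.
U+1030C: 4-byte form → F0 90 8C 8C.
Concatenated (18 bytes): F0 A6 BD 90 F1 9D A7 9E DF 94 F0 92 8B 93 F0 90 8C 8C.

F0 A6 BD 90 F1 9D A7 9E DF 94 F0 92 8B 93 F0 90 8C 8C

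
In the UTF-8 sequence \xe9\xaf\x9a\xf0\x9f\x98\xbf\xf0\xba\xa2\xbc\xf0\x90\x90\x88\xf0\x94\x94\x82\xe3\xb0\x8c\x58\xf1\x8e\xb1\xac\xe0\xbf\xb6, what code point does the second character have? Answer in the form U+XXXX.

U+1F63F

Offset 0: leading byte 0xE9 = 11101001 → 3-byte char #1 = E9 AF 9A.
Offset 3: leading byte 0xF0 = 11110000 → 4-byte char #2 = F0 9F 98 BF.
Leading byte 0xF0 = 11110000 matches 11110xxx → 4-byte sequence.
Byte 1: 0xF0 = 11110000, payload 000 (3 bits).
Byte 2: 0x9F = 10011111 (10xxxxxx ✓), payload 011111.
Byte 3: 0x98 = 10011000 (10xxxxxx ✓), payload 011000.
Byte 4: 0xBF = 10111111 (10xxxxxx ✓), payload 111111.
Concatenate: 000011111011000111111 = 0x1F63F (21 bits → U+1F63F).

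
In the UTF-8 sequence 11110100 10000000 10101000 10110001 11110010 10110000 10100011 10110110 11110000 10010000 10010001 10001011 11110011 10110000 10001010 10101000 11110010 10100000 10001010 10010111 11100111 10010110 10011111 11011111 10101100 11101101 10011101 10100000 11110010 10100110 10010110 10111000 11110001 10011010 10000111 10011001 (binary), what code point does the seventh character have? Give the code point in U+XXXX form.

U+07EC

Offset 0: leading byte 0xF4 = 11110100 → 4-byte char #1 = F4 80 A8 B1.
Offset 4: leading byte 0xF2 = 11110010 → 4-byte char #2 = F2 B0 A3 B6.
Offset 8: leading byte 0xF0 = 11110000 → 4-byte char #3 = F0 90 91 8B.
Offset 12: leading byte 0xF3 = 11110011 → 4-byte char #4 = F3 B0 8A A8.
Offset 16: leading byte 0xF2 = 11110010 → 4-byte char #5 = F2 A0 8A 97.
Offset 20: leading byte 0xE7 = 11100111 → 3-byte char #6 = E7 96 9F.
Offset 23: leading byte 0xDF = 11011111 → 2-byte char #7 = DF AC.
Leading byte 0xDF = 11011111 matches 110xxxxx → 2-byte sequence.
Byte 1: 0xDF = 11011111, payload 11111 (5 bits).
Byte 2: 0xAC = 10101100 (10xxxxxx ✓), payload 101100.
Concatenate: 11111101100 = 0x7EC (11 bits → U+07EC).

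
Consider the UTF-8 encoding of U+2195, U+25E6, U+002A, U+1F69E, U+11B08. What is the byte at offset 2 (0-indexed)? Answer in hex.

U+2195 → 3-byte form E2 86 95 at offsets 0–2.
Offset 2 falls in char 1's range; it's byte 3 of E2 86 95 = 0x95.

0x95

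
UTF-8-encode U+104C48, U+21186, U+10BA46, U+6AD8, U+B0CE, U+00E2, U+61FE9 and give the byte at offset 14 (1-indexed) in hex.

1-indexed offset 14 is 0-indexed offset 13.
U+104C48 → 4-byte form F4 84 B1 88 at offsets 0–3.
U+21186 → 4-byte form F0 A1 86 86 at offsets 4–7.
U+10BA46 → 4-byte form F4 8B A9 86 at offsets 8–11.
U+6AD8 → 3-byte form E6 AB 98 at offsets 12–14.
Offset 13 falls in char 4's range; it's byte 2 of E6 AB 98 = 0xAB.

0xAB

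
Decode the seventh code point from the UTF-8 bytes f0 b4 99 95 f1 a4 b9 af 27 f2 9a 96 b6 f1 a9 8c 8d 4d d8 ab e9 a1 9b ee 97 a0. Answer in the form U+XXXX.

Offset 0: leading byte 0xF0 = 11110000 → 4-byte char #1 = F0 B4 99 95.
Offset 4: leading byte 0xF1 = 11110001 → 4-byte char #2 = F1 A4 B9 AF.
Offset 8: leading byte 0x27 = 00100111 → 1-byte char #3 = 27.
Offset 9: leading byte 0xF2 = 11110010 → 4-byte char #4 = F2 9A 96 B6.
Offset 13: leading byte 0xF1 = 11110001 → 4-byte char #5 = F1 A9 8C 8D.
Offset 17: leading byte 0x4D = 01001101 → 1-byte char #6 = 4D.
Offset 18: leading byte 0xD8 = 11011000 → 2-byte char #7 = D8 AB.
Leading byte 0xD8 = 11011000 matches 110xxxxx → 2-byte sequence.
Byte 1: 0xD8 = 11011000, payload 11000 (5 bits).
Byte 2: 0xAB = 10101011 (10xxxxxx ✓), payload 101011.
Concatenate: 11000101011 = 0x62B (11 bits → U+062B).

U+062B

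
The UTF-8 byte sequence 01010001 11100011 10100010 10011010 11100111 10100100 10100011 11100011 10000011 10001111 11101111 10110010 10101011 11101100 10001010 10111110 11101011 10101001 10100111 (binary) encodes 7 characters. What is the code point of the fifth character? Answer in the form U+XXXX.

U+FCAB

Offset 0: leading byte 0x51 = 01010001 → 1-byte char #1 = 51.
Offset 1: leading byte 0xE3 = 11100011 → 3-byte char #2 = E3 A2 9A.
Offset 4: leading byte 0xE7 = 11100111 → 3-byte char #3 = E7 A4 A3.
Offset 7: leading byte 0xE3 = 11100011 → 3-byte char #4 = E3 83 8F.
Offset 10: leading byte 0xEF = 11101111 → 3-byte char #5 = EF B2 AB.
Leading byte 0xEF = 11101111 matches 1110xxxx → 3-byte sequence.
Byte 1: 0xEF = 11101111, payload 1111 (4 bits).
Byte 2: 0xB2 = 10110010 (10xxxxxx ✓), payload 110010.
Byte 3: 0xAB = 10101011 (10xxxxxx ✓), payload 101011.
Concatenate: 1111110010101011 = 0xFCAB (16 bits → U+FCAB).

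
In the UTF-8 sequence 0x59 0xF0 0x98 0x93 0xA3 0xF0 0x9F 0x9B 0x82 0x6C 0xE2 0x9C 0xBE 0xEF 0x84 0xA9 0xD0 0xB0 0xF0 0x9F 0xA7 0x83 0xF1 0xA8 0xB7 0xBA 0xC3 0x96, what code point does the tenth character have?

U+00D6

Offset 0: leading byte 0x59 = 01011001 → 1-byte char #1 = 59.
Offset 1: leading byte 0xF0 = 11110000 → 4-byte char #2 = F0 98 93 A3.
Offset 5: leading byte 0xF0 = 11110000 → 4-byte char #3 = F0 9F 9B 82.
Offset 9: leading byte 0x6C = 01101100 → 1-byte char #4 = 6C.
Offset 10: leading byte 0xE2 = 11100010 → 3-byte char #5 = E2 9C BE.
Offset 13: leading byte 0xEF = 11101111 → 3-byte char #6 = EF 84 A9.
Offset 16: leading byte 0xD0 = 11010000 → 2-byte char #7 = D0 B0.
Offset 18: leading byte 0xF0 = 11110000 → 4-byte char #8 = F0 9F A7 83.
Offset 22: leading byte 0xF1 = 11110001 → 4-byte char #9 = F1 A8 B7 BA.
Offset 26: leading byte 0xC3 = 11000011 → 2-byte char #10 = C3 96.
Leading byte 0xC3 = 11000011 matches 110xxxxx → 2-byte sequence.
Byte 1: 0xC3 = 11000011, payload 00011 (5 bits).
Byte 2: 0x96 = 10010110 (10xxxxxx ✓), payload 010110.
Concatenate: 00011010110 = 0xD6 (11 bits → U+00D6).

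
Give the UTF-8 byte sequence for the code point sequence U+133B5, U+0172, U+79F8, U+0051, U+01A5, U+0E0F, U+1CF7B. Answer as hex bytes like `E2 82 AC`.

F0 93 8E B5 C5 B2 E7 A7 B8 51 C6 A5 E0 B8 8F F0 9C BD BB

U+133B5: 4-byte form → F0 93 8E B5.
U+0172: 2-byte form → C5 B2.
U+79F8: 3-byte form → E7 A7 B8.
U+0051: 1-byte form → 51.
U+01A5: 2-byte form → C6 A5.
U+0E0F: 3-byte form → E0 B8 8F.
U+1CF7B: 4-byte form → F0 9C BD BB.
Concatenated (19 bytes): F0 93 8E B5 C5 B2 E7 A7 B8 51 C6 A5 E0 B8 8F F0 9C BD BB.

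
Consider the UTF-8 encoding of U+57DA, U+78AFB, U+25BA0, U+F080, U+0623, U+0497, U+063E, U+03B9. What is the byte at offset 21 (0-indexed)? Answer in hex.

U+57DA → 3-byte form E5 9F 9A at offsets 0–2.
U+78AFB → 4-byte form F1 B8 AB BB at offsets 3–6.
U+25BA0 → 4-byte form F0 A5 AE A0 at offsets 7–10.
U+F080 → 3-byte form EF 82 80 at offsets 11–13.
U+0623 → 2-byte form D8 A3 at offsets 14–15.
U+0497 → 2-byte form D2 97 at offsets 16–17.
U+063E → 2-byte form D8 BE at offsets 18–19.
U+03B9 → 2-byte form CE B9 at offsets 20–21.
Offset 21 falls in char 8's range; it's byte 2 of CE B9 = 0xB9.

0xB9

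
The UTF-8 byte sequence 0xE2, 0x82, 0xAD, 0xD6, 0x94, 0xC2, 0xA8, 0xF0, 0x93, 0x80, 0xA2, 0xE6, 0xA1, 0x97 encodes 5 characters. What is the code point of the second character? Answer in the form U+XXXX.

U+0594

Offset 0: leading byte 0xE2 = 11100010 → 3-byte char #1 = E2 82 AD.
Offset 3: leading byte 0xD6 = 11010110 → 2-byte char #2 = D6 94.
Leading byte 0xD6 = 11010110 matches 110xxxxx → 2-byte sequence.
Byte 1: 0xD6 = 11010110, payload 10110 (5 bits).
Byte 2: 0x94 = 10010100 (10xxxxxx ✓), payload 010100.
Concatenate: 10110010100 = 0x594 (11 bits → U+0594).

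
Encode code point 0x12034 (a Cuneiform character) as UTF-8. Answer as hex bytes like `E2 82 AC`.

F0 92 80 B4

U+12034 = 0x12034 = 73780 decimal. In range U+10000–U+10FFFF → 4-byte form: 11110xxx 10xxxxxx 10xxxxxx 10xxxxxx.
Binary (21 bits): 000010010000000110100.
Split 3+6+6+6: 000 | 010010 | 000000 | 110100.
Byte 1: 11110000 = 0xF0.
Byte 2: 10010010 = 0x92.
Byte 3: 10000000 = 0x80.
Byte 4: 10110100 = 0xB4.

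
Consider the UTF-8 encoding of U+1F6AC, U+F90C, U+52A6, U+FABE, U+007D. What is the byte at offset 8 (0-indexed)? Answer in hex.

0x8A

U+1F6AC → 4-byte form F0 9F 9A AC at offsets 0–3.
U+F90C → 3-byte form EF A4 8C at offsets 4–6.
U+52A6 → 3-byte form E5 8A A6 at offsets 7–9.
Offset 8 falls in char 3's range; it's byte 2 of E5 8A A6 = 0x8A.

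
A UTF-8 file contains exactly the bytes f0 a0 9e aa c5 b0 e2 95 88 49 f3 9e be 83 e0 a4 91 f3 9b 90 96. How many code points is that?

Byte at offset 0: 0xF0 = 11110000 → 4-byte char (#1). Advance 4.
Byte at offset 4: 0xC5 = 11000101 → 2-byte char (#2). Advance 2.
Byte at offset 6: 0xE2 = 11100010 → 3-byte char (#3). Advance 3.
Byte at offset 9: 0x49 = 01001001 → 1-byte char (#4). Advance 1.
Byte at offset 10: 0xF3 = 11110011 → 4-byte char (#5). Advance 4.
Byte at offset 14: 0xE0 = 11100000 → 3-byte char (#6). Advance 3.
Byte at offset 17: 0xF3 = 11110011 → 4-byte char (#7). Advance 4.
Reached end at offset 21 after 7 code points.

7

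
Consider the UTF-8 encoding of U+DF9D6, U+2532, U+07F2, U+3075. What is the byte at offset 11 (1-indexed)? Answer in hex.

1-indexed offset 11 is 0-indexed offset 10.
U+DF9D6 → 4-byte form F3 9F A7 96 at offsets 0–3.
U+2532 → 3-byte form E2 94 B2 at offsets 4–6.
U+07F2 → 2-byte form DF B2 at offsets 7–8.
U+3075 → 3-byte form E3 81 B5 at offsets 9–11.
Offset 10 falls in char 4's range; it's byte 2 of E3 81 B5 = 0x81.

0x81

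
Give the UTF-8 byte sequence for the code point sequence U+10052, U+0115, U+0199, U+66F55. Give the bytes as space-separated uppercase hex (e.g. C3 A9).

F0 90 81 92 C4 95 C6 99 F1 A6 BD 95

U+10052: 4-byte form → F0 90 81 92.
U+0115: 2-byte form → C4 95.
U+0199: 2-byte form → C6 99.
U+66F55: 4-byte form → F1 A6 BD 95.
Concatenated (12 bytes): F0 90 81 92 C4 95 C6 99 F1 A6 BD 95.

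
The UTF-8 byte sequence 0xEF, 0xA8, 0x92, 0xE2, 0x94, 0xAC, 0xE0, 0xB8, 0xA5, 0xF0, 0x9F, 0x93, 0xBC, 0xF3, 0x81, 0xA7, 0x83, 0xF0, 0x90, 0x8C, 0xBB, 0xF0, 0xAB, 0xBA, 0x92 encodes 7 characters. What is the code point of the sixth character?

U+1033B

Offset 0: leading byte 0xEF = 11101111 → 3-byte char #1 = EF A8 92.
Offset 3: leading byte 0xE2 = 11100010 → 3-byte char #2 = E2 94 AC.
Offset 6: leading byte 0xE0 = 11100000 → 3-byte char #3 = E0 B8 A5.
Offset 9: leading byte 0xF0 = 11110000 → 4-byte char #4 = F0 9F 93 BC.
Offset 13: leading byte 0xF3 = 11110011 → 4-byte char #5 = F3 81 A7 83.
Offset 17: leading byte 0xF0 = 11110000 → 4-byte char #6 = F0 90 8C BB.
Leading byte 0xF0 = 11110000 matches 11110xxx → 4-byte sequence.
Byte 1: 0xF0 = 11110000, payload 000 (3 bits).
Byte 2: 0x90 = 10010000 (10xxxxxx ✓), payload 010000.
Byte 3: 0x8C = 10001100 (10xxxxxx ✓), payload 001100.
Byte 4: 0xBB = 10111011 (10xxxxxx ✓), payload 111011.
Concatenate: 000010000001100111011 = 0x1033B (21 bits → U+1033B).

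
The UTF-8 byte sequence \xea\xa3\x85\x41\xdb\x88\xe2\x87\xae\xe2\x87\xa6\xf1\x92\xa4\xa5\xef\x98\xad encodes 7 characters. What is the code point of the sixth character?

Offset 0: leading byte 0xEA = 11101010 → 3-byte char #1 = EA A3 85.
Offset 3: leading byte 0x41 = 01000001 → 1-byte char #2 = 41.
Offset 4: leading byte 0xDB = 11011011 → 2-byte char #3 = DB 88.
Offset 6: leading byte 0xE2 = 11100010 → 3-byte char #4 = E2 87 AE.
Offset 9: leading byte 0xE2 = 11100010 → 3-byte char #5 = E2 87 A6.
Offset 12: leading byte 0xF1 = 11110001 → 4-byte char #6 = F1 92 A4 A5.
Leading byte 0xF1 = 11110001 matches 11110xxx → 4-byte sequence.
Byte 1: 0xF1 = 11110001, payload 001 (3 bits).
Byte 2: 0x92 = 10010010 (10xxxxxx ✓), payload 010010.
Byte 3: 0xA4 = 10100100 (10xxxxxx ✓), payload 100100.
Byte 4: 0xA5 = 10100101 (10xxxxxx ✓), payload 100101.
Concatenate: 001010010100100100101 = 0x52925 (21 bits → U+52925).

U+52925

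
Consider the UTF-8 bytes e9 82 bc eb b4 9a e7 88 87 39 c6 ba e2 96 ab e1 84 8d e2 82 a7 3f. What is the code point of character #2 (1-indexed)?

U+BD1A

Offset 0: leading byte 0xE9 = 11101001 → 3-byte char #1 = E9 82 BC.
Offset 3: leading byte 0xEB = 11101011 → 3-byte char #2 = EB B4 9A.
Leading byte 0xEB = 11101011 matches 1110xxxx → 3-byte sequence.
Byte 1: 0xEB = 11101011, payload 1011 (4 bits).
Byte 2: 0xB4 = 10110100 (10xxxxxx ✓), payload 110100.
Byte 3: 0x9A = 10011010 (10xxxxxx ✓), payload 011010.
Concatenate: 1011110100011010 = 0xBD1A (16 bits → U+BD1A).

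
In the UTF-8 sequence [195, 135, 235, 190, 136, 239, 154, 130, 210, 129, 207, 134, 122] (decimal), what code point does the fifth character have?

U+03C6

Offset 0: leading byte 0xC3 = 11000011 → 2-byte char #1 = C3 87.
Offset 2: leading byte 0xEB = 11101011 → 3-byte char #2 = EB BE 88.
Offset 5: leading byte 0xEF = 11101111 → 3-byte char #3 = EF 9A 82.
Offset 8: leading byte 0xD2 = 11010010 → 2-byte char #4 = D2 81.
Offset 10: leading byte 0xCF = 11001111 → 2-byte char #5 = CF 86.
Leading byte 0xCF = 11001111 matches 110xxxxx → 2-byte sequence.
Byte 1: 0xCF = 11001111, payload 01111 (5 bits).
Byte 2: 0x86 = 10000110 (10xxxxxx ✓), payload 000110.
Concatenate: 01111000110 = 0x3C6 (11 bits → U+03C6).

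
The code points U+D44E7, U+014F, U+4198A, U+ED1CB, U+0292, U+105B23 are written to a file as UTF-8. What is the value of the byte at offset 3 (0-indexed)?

0xA7

U+D44E7 → 4-byte form F3 94 93 A7 at offsets 0–3.
Offset 3 falls in char 1's range; it's byte 4 of F3 94 93 A7 = 0xA7.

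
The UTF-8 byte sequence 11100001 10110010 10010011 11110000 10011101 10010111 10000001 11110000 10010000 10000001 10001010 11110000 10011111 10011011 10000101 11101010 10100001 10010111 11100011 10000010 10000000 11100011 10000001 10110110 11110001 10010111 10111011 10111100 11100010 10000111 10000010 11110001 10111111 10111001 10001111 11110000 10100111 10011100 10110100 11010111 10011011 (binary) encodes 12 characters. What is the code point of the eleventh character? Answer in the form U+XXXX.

U+27734

Offset 0: leading byte 0xE1 = 11100001 → 3-byte char #1 = E1 B2 93.
Offset 3: leading byte 0xF0 = 11110000 → 4-byte char #2 = F0 9D 97 81.
Offset 7: leading byte 0xF0 = 11110000 → 4-byte char #3 = F0 90 81 8A.
Offset 11: leading byte 0xF0 = 11110000 → 4-byte char #4 = F0 9F 9B 85.
Offset 15: leading byte 0xEA = 11101010 → 3-byte char #5 = EA A1 97.
Offset 18: leading byte 0xE3 = 11100011 → 3-byte char #6 = E3 82 80.
Offset 21: leading byte 0xE3 = 11100011 → 3-byte char #7 = E3 81 B6.
Offset 24: leading byte 0xF1 = 11110001 → 4-byte char #8 = F1 97 BB BC.
Offset 28: leading byte 0xE2 = 11100010 → 3-byte char #9 = E2 87 82.
Offset 31: leading byte 0xF1 = 11110001 → 4-byte char #10 = F1 BF B9 8F.
Offset 35: leading byte 0xF0 = 11110000 → 4-byte char #11 = F0 A7 9C B4.
Leading byte 0xF0 = 11110000 matches 11110xxx → 4-byte sequence.
Byte 1: 0xF0 = 11110000, payload 000 (3 bits).
Byte 2: 0xA7 = 10100111 (10xxxxxx ✓), payload 100111.
Byte 3: 0x9C = 10011100 (10xxxxxx ✓), payload 011100.
Byte 4: 0xB4 = 10110100 (10xxxxxx ✓), payload 110100.
Concatenate: 000100111011100110100 = 0x27734 (21 bits → U+27734).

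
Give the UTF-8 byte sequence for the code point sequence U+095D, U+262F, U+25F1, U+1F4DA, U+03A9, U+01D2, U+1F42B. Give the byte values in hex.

U+095D: 3-byte form → E0 A5 9D.
U+262F: 3-byte form → E2 98 AF.
U+25F1: 3-byte form → E2 97 B1.
U+1F4DA: 4-byte form → F0 9F 93 9A.
U+03A9: 2-byte form → CE A9.
U+01D2: 2-byte form → C7 92.
U+1F42B: 4-byte form → F0 9F 90 AB.
Concatenated (21 bytes): E0 A5 9D E2 98 AF E2 97 B1 F0 9F 93 9A CE A9 C7 92 F0 9F 90 AB.

E0 A5 9D E2 98 AF E2 97 B1 F0 9F 93 9A CE A9 C7 92 F0 9F 90 AB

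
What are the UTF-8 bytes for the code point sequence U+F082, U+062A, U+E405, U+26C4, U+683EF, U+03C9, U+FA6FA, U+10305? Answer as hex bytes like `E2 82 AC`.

EF 82 82 D8 AA EE 90 85 E2 9B 84 F1 A8 8F AF CF 89 F3 BA 9B BA F0 90 8C 85

U+F082: 3-byte form → EF 82 82.
U+062A: 2-byte form → D8 AA.
U+E405: 3-byte form → EE 90 85.
U+26C4: 3-byte form → E2 9B 84.
U+683EF: 4-byte form → F1 A8 8F AF.
U+03C9: 2-byte form → CF 89.
U+FA6FA: 4-byte form → F3 BA 9B BA.
U+10305: 4-byte form → F0 90 8C 85.
Concatenated (25 bytes): EF 82 82 D8 AA EE 90 85 E2 9B 84 F1 A8 8F AF CF 89 F3 BA 9B BA F0 90 8C 85.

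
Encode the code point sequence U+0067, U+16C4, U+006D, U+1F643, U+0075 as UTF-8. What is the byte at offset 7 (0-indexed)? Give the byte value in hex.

U+0067 → 1-byte form 67 at offsets 0–0.
U+16C4 → 3-byte form E1 9B 84 at offsets 1–3.
U+006D → 1-byte form 6D at offsets 4–4.
U+1F643 → 4-byte form F0 9F 99 83 at offsets 5–8.
Offset 7 falls in char 4's range; it's byte 3 of F0 9F 99 83 = 0x99.

0x99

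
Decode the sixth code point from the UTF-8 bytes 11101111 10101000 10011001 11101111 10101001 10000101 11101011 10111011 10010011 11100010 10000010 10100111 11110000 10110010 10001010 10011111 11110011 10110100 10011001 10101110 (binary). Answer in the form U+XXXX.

Offset 0: leading byte 0xEF = 11101111 → 3-byte char #1 = EF A8 99.
Offset 3: leading byte 0xEF = 11101111 → 3-byte char #2 = EF A9 85.
Offset 6: leading byte 0xEB = 11101011 → 3-byte char #3 = EB BB 93.
Offset 9: leading byte 0xE2 = 11100010 → 3-byte char #4 = E2 82 A7.
Offset 12: leading byte 0xF0 = 11110000 → 4-byte char #5 = F0 B2 8A 9F.
Offset 16: leading byte 0xF3 = 11110011 → 4-byte char #6 = F3 B4 99 AE.
Leading byte 0xF3 = 11110011 matches 11110xxx → 4-byte sequence.
Byte 1: 0xF3 = 11110011, payload 011 (3 bits).
Byte 2: 0xB4 = 10110100 (10xxxxxx ✓), payload 110100.
Byte 3: 0x99 = 10011001 (10xxxxxx ✓), payload 011001.
Byte 4: 0xAE = 10101110 (10xxxxxx ✓), payload 101110.
Concatenate: 011110100011001101110 = 0xF466E (21 bits → U+F466E).

U+F466E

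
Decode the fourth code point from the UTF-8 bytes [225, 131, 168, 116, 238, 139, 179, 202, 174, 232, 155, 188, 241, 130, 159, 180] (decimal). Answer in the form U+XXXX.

U+02AE

Offset 0: leading byte 0xE1 = 11100001 → 3-byte char #1 = E1 83 A8.
Offset 3: leading byte 0x74 = 01110100 → 1-byte char #2 = 74.
Offset 4: leading byte 0xEE = 11101110 → 3-byte char #3 = EE 8B B3.
Offset 7: leading byte 0xCA = 11001010 → 2-byte char #4 = CA AE.
Leading byte 0xCA = 11001010 matches 110xxxxx → 2-byte sequence.
Byte 1: 0xCA = 11001010, payload 01010 (5 bits).
Byte 2: 0xAE = 10101110 (10xxxxxx ✓), payload 101110.
Concatenate: 01010101110 = 0x2AE (11 bits → U+02AE).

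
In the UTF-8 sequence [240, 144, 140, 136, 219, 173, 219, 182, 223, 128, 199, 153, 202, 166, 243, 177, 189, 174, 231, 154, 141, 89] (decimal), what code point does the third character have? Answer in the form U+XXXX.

U+06F6

Offset 0: leading byte 0xF0 = 11110000 → 4-byte char #1 = F0 90 8C 88.
Offset 4: leading byte 0xDB = 11011011 → 2-byte char #2 = DB AD.
Offset 6: leading byte 0xDB = 11011011 → 2-byte char #3 = DB B6.
Leading byte 0xDB = 11011011 matches 110xxxxx → 2-byte sequence.
Byte 1: 0xDB = 11011011, payload 11011 (5 bits).
Byte 2: 0xB6 = 10110110 (10xxxxxx ✓), payload 110110.
Concatenate: 11011110110 = 0x6F6 (11 bits → U+06F6).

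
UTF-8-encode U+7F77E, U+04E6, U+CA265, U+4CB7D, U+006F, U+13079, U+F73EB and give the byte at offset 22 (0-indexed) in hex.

0xAB

U+7F77E → 4-byte form F1 BF 9D BE at offsets 0–3.
U+04E6 → 2-byte form D3 A6 at offsets 4–5.
U+CA265 → 4-byte form F3 8A 89 A5 at offsets 6–9.
U+4CB7D → 4-byte form F1 8C AD BD at offsets 10–13.
U+006F → 1-byte form 6F at offsets 14–14.
U+13079 → 4-byte form F0 93 81 B9 at offsets 15–18.
U+F73EB → 4-byte form F3 B7 8F AB at offsets 19–22.
Offset 22 falls in char 7's range; it's byte 4 of F3 B7 8F AB = 0xAB.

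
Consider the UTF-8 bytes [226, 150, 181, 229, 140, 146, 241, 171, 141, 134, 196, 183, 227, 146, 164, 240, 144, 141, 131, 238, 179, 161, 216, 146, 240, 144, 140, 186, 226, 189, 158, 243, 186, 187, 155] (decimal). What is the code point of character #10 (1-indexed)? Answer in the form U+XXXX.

U+2F5E

Offset 0: leading byte 0xE2 = 11100010 → 3-byte char #1 = E2 96 B5.
Offset 3: leading byte 0xE5 = 11100101 → 3-byte char #2 = E5 8C 92.
Offset 6: leading byte 0xF1 = 11110001 → 4-byte char #3 = F1 AB 8D 86.
Offset 10: leading byte 0xC4 = 11000100 → 2-byte char #4 = C4 B7.
Offset 12: leading byte 0xE3 = 11100011 → 3-byte char #5 = E3 92 A4.
Offset 15: leading byte 0xF0 = 11110000 → 4-byte char #6 = F0 90 8D 83.
Offset 19: leading byte 0xEE = 11101110 → 3-byte char #7 = EE B3 A1.
Offset 22: leading byte 0xD8 = 11011000 → 2-byte char #8 = D8 92.
Offset 24: leading byte 0xF0 = 11110000 → 4-byte char #9 = F0 90 8C BA.
Offset 28: leading byte 0xE2 = 11100010 → 3-byte char #10 = E2 BD 9E.
Leading byte 0xE2 = 11100010 matches 1110xxxx → 3-byte sequence.
Byte 1: 0xE2 = 11100010, payload 0010 (4 bits).
Byte 2: 0xBD = 10111101 (10xxxxxx ✓), payload 111101.
Byte 3: 0x9E = 10011110 (10xxxxxx ✓), payload 011110.
Concatenate: 0010111101011110 = 0x2F5E (16 bits → U+2F5E).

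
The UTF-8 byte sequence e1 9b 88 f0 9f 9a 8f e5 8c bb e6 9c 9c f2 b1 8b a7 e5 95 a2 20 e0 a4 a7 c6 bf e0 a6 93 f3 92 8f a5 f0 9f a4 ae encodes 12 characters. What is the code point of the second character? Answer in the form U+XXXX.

U+1F68F

Offset 0: leading byte 0xE1 = 11100001 → 3-byte char #1 = E1 9B 88.
Offset 3: leading byte 0xF0 = 11110000 → 4-byte char #2 = F0 9F 9A 8F.
Leading byte 0xF0 = 11110000 matches 11110xxx → 4-byte sequence.
Byte 1: 0xF0 = 11110000, payload 000 (3 bits).
Byte 2: 0x9F = 10011111 (10xxxxxx ✓), payload 011111.
Byte 3: 0x9A = 10011010 (10xxxxxx ✓), payload 011010.
Byte 4: 0x8F = 10001111 (10xxxxxx ✓), payload 001111.
Concatenate: 000011111011010001111 = 0x1F68F (21 bits → U+1F68F).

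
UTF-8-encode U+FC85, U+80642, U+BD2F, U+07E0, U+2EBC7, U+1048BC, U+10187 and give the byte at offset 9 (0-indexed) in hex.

U+FC85 → 3-byte form EF B2 85 at offsets 0–2.
U+80642 → 4-byte form F2 80 99 82 at offsets 3–6.
U+BD2F → 3-byte form EB B4 AF at offsets 7–9.
Offset 9 falls in char 3's range; it's byte 3 of EB B4 AF = 0xAF.

0xAF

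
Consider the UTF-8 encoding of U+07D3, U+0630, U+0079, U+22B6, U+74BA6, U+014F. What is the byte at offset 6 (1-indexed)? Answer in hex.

0xE2

1-indexed offset 6 is 0-indexed offset 5.
U+07D3 → 2-byte form DF 93 at offsets 0–1.
U+0630 → 2-byte form D8 B0 at offsets 2–3.
U+0079 → 1-byte form 79 at offsets 4–4.
U+22B6 → 3-byte form E2 8A B6 at offsets 5–7.
Offset 5 falls in char 4's range; it's byte 1 of E2 8A B6 = 0xE2.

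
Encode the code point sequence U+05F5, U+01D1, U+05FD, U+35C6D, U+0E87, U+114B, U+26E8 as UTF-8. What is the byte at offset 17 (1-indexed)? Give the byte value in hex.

1-indexed offset 17 is 0-indexed offset 16.
U+05F5 → 2-byte form D7 B5 at offsets 0–1.
U+01D1 → 2-byte form C7 91 at offsets 2–3.
U+05FD → 2-byte form D7 BD at offsets 4–5.
U+35C6D → 4-byte form F0 B5 B1 AD at offsets 6–9.
U+0E87 → 3-byte form E0 BA 87 at offsets 10–12.
U+114B → 3-byte form E1 85 8B at offsets 13–15.
U+26E8 → 3-byte form E2 9B A8 at offsets 16–18.
Offset 16 falls in char 7's range; it's byte 1 of E2 9B A8 = 0xE2.

0xE2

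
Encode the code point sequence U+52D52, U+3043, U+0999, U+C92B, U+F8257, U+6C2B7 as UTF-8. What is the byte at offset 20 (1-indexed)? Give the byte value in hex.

0x8A

1-indexed offset 20 is 0-indexed offset 19.
U+52D52 → 4-byte form F1 92 B5 92 at offsets 0–3.
U+3043 → 3-byte form E3 81 83 at offsets 4–6.
U+0999 → 3-byte form E0 A6 99 at offsets 7–9.
U+C92B → 3-byte form EC A4 AB at offsets 10–12.
U+F8257 → 4-byte form F3 B8 89 97 at offsets 13–16.
U+6C2B7 → 4-byte form F1 AC 8A B7 at offsets 17–20.
Offset 19 falls in char 6's range; it's byte 3 of F1 AC 8A B7 = 0x8A.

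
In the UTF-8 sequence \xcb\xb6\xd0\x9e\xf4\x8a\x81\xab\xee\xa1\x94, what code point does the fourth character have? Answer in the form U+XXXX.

Offset 0: leading byte 0xCB = 11001011 → 2-byte char #1 = CB B6.
Offset 2: leading byte 0xD0 = 11010000 → 2-byte char #2 = D0 9E.
Offset 4: leading byte 0xF4 = 11110100 → 4-byte char #3 = F4 8A 81 AB.
Offset 8: leading byte 0xEE = 11101110 → 3-byte char #4 = EE A1 94.
Leading byte 0xEE = 11101110 matches 1110xxxx → 3-byte sequence.
Byte 1: 0xEE = 11101110, payload 1110 (4 bits).
Byte 2: 0xA1 = 10100001 (10xxxxxx ✓), payload 100001.
Byte 3: 0x94 = 10010100 (10xxxxxx ✓), payload 010100.
Concatenate: 1110100001010100 = 0xE854 (16 bits → U+E854).

U+E854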